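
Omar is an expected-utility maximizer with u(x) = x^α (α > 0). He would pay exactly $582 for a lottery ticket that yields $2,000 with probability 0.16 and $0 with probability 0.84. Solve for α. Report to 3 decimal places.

Since u(0) = 0, the lottery's EU is 0.16·2000^α.
Equating: 582^α = 0.16·2000^α, i.e. 0.2910^α = 0.16.
Taking logs: α·ln(582/2000) = ln(0.16), so α = -1.832581 / -1.234432 ≈ 1.485.

α ≈ 1.485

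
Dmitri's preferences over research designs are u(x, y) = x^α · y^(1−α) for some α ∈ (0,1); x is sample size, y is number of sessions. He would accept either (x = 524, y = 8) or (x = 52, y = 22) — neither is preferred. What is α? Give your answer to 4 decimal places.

α ≈ 0.3045

Set the two utilities equal: 524^α·8^(1−α) = 52^α·22^(1−α).
Rearrange to (524/52)^α = (22/8)^(1−α) and take logs: α·2.3102480 = (1−α)·1.0116009.
Thus α·(3.3218489) = 1.0116009, so α = 1.0116009/3.3218489 ≈ 0.3045.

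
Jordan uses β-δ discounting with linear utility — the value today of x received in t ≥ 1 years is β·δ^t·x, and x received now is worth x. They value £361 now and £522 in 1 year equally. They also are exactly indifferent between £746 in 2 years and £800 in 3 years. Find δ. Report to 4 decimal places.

From the later pair, β·δ^2·746 = β·δ^3·800; dividing through, δ = 746/800 = 0.93250.

δ ≈ 0.9325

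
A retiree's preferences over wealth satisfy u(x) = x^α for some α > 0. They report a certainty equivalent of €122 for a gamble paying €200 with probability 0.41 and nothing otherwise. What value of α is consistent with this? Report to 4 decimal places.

EU(lottery) = 0.41·200^α + 0.59·0 = 0.41·200^α.
Equating: 122^α = 0.41·200^α, i.e. 0.6100^α = 0.41.
Taking logs: α·ln(122/200) = ln(0.41), so α = -0.8915981 / -0.4942963 ≈ 1.8038.

α ≈ 1.8038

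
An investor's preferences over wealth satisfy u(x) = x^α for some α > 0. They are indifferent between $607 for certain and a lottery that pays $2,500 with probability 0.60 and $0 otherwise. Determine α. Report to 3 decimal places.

EU(lottery) = 0.60·2500^α + 0.40·0 = 0.60·2500^α.
Setting u(607) equal to that: 607^α = 0.60·2500^α ⇒ (607/2500)^α = 0.60.
Take logs: α = ln 0.60 / ln(607/2500) ≈ 0.36088.

α ≈ 0.361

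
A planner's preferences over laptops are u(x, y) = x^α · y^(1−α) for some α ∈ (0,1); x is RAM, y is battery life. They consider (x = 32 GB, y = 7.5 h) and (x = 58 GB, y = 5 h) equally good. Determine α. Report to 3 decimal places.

Set the two utilities equal: 32^α·7.5^(1−α) = 58^α·5^(1−α).
Taking logs: α·ln 32 + (1−α)·ln 7.5 = α·ln 58 + (1−α)·ln 5, i.e. α·-0.594707 = (1−α)·-0.405465.
Thus α·(-1.000172) = -0.405465, so α = -0.405465/-1.000172 ≈ 0.405.

α ≈ 0.405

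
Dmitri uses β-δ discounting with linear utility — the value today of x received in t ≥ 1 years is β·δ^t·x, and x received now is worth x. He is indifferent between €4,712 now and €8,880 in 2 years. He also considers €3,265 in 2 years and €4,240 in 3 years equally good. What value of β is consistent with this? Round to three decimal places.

β ≈ 0.895

From the later pair, β·δ^2·3265 = β·δ^3·4240; dividing through, δ = 3265/4240 = 0.77005.
Substituting δ into 4712 = β·δ^2·8880: β = 4712/(5265.597) ≈ 0.895.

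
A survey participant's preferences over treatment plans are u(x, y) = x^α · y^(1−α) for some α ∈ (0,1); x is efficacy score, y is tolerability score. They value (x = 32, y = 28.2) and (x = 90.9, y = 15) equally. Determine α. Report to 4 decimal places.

α ≈ 0.3768

The Cobb–Douglas utilities coincide, so 32^α·28.2^(1−α) = 90.9^α·15^(1−α).
(32/90.9)^α = (15/28.2)^(1−α); take logs: α·ln(32/90.9) = (1−α)·ln(15/28.2), i.e. α·-1.0440241 = (1−α)·-0.6312718.
Thus α·(-1.6752959) = -0.6312718, so α = -0.6312718/-1.6752959 ≈ 0.3768.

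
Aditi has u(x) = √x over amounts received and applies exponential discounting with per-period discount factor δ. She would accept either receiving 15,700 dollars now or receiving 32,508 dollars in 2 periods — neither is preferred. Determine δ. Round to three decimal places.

δ ≈ 0.834

Equating discounted utilities: u(15700) = δ^2·u(32508) ⇒ δ^2 = u(15700)/u(32508).
Since u(x) = √x, δ^2 = √(15700/32508) = 0.69495.
So δ = 0.69495^(1/2) ≈ 0.834.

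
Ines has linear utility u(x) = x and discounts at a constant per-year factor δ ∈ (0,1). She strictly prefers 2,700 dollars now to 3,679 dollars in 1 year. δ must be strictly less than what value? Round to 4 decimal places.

δ < 0.7339

Under u(x) = x this choice says 2700 > δ·3679.
Dividing through by 3679 gives δ < 0.73390.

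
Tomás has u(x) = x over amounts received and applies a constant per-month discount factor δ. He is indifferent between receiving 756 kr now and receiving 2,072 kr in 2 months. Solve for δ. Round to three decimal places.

δ ≈ 0.604

Equating discounted utilities: u(756) = δ^2·u(2072) ⇒ δ^2 = u(756)/u(2072).
With u(x) = x: δ^2 = 756/2072 = 0.36486.
Hence δ = (0.36486)^(1/2) = 0.60404.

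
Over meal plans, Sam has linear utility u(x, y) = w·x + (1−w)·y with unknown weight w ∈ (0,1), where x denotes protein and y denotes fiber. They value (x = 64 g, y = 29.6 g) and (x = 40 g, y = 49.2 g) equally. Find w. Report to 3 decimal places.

w = 0.450

u(64,29.6) = u(40,49.2) means w·64 + (1−w)·29.6 = w·40 + (1−w)·49.2.
w·(64−40) = (1−w)·(49.2−29.6), i.e. w·24 = (1−w)·19.6.
The marginal rate of substitution is 19.6/24, so w = 19.6/(24+19.6) = 0.450.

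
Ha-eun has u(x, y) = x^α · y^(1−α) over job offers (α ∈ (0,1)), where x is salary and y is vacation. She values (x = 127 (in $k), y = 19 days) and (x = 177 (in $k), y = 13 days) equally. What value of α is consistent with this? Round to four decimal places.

Set the two utilities equal: 127^α·19^(1−α) = 177^α·13^(1−α).
(127/177)^α = (13/19)^(1−α); take logs: α·ln(127/177) = (1−α)·ln(13/19), i.e. α·-0.3319626 = (1−α)·-0.3794896.
So α/(1−α) = (-0.3794896)/(-0.3319626) = 1.1431697, and α = 1.1431697/2.1431697 ≈ 0.5334.

α ≈ 0.5334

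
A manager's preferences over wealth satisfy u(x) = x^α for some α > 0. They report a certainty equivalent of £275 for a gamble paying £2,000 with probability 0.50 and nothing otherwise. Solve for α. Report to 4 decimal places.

α ≈ 0.3493

EU(lottery) = 0.50·2000^α + 0.50·0 = 0.50·2000^α.
Setting u(275) equal to that: 275^α = 0.50·2000^α ⇒ (275/2000)^α = 0.50.
α = ln(0.50) / ln(275/2000) = -0.6931472/-1.9841314 ≈ 0.3493.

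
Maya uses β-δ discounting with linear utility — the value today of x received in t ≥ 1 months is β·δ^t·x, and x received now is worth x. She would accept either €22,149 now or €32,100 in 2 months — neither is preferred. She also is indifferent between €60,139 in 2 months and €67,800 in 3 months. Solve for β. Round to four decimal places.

β ≈ 0.8770

The second indifference involves only future payoffs, so β cancels: β·δ^2·60139 = β·δ^3·67800, giving δ = 60139/67800 = 0.88701.
Now use the now-vs-future pair: 22149 = β·δ^2·32100 gives β = 22149/(0.78678·32100) ≈ 0.8770.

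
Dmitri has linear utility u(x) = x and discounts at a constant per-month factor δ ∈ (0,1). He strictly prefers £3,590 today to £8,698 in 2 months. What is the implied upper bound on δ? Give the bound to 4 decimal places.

δ < 0.6424

The preference means 3590 > δ^2·8698.
Hence δ^2 < 3590/8698 = 0.41274, and x ↦ x^(1/2) is increasing on (0,∞).
δ < 0.41274^(1/2) = 0.6424.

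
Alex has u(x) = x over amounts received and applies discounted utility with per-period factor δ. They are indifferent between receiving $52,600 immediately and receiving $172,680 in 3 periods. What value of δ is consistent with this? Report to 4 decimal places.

δ ≈ 0.6728

The payoff in 3 periods is discounted by δ^3, so u(52600) = δ^3·u(172680) and δ^3 = u(52600)/u(172680).
With u(x) = x: δ^3 = 52600/172680 = 0.30461.
Hence δ = (0.30461)^(1/3) = 0.672844.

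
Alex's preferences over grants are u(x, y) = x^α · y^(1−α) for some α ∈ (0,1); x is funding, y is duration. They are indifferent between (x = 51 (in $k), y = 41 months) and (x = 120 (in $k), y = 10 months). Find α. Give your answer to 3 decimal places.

Indifference: 51^α · 41^(1−α) = 120^α · 10^(1−α).
(51/120)^α = (10/41)^(1−α); take logs: α·ln(51/120) = (1−α)·ln(10/41), i.e. α·-0.855666 = (1−α)·-1.410987.
Thus α·(-2.266653) = -1.410987, so α = -1.410987/-2.266653 ≈ 0.622.

α ≈ 0.622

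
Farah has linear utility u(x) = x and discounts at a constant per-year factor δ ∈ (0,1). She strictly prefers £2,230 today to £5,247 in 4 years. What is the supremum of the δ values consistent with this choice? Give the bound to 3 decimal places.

δ < 0.807

The preference means 2230 > δ^4·5247.
Hence δ^4 < 2230/5247 = 0.42500, and x ↦ x^(1/4) is increasing on (0,∞).
δ < (2230/5247)^(1/4) ≈ 0.807.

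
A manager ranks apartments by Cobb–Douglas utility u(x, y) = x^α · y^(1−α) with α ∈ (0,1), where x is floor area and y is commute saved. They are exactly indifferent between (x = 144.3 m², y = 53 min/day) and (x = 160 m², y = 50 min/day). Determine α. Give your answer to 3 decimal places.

α ≈ 0.361

Indifference: 144.3^α · 53^(1−α) = 160^α · 50^(1−α).
Rearrange to (144.3/160)^α = (50/53)^(1−α) and take logs: α·-0.103279 = (1−α)·-0.058269.
So α/(1−α) = (-0.058269)/(-0.103279) = 0.564190, and α = 0.564190/1.564190 ≈ 0.361.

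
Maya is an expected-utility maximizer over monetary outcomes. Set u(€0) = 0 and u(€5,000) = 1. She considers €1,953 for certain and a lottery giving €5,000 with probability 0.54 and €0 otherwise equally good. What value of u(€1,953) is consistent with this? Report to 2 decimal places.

0.54

u(€1,953) equals the lottery's expected utility: 0.54·1 + 0.46·0 = 0.54.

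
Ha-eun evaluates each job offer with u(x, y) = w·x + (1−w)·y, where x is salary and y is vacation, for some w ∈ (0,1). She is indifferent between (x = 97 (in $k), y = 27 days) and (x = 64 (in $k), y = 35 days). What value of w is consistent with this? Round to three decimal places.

w = 0.195

u(97,27) = u(64,35) means w·97 + (1−w)·27 = w·64 + (1−w)·35.
w·(97−64) = (1−w)·(35−27), i.e. w·33 = (1−w)·8.
So w/(1−w) = 8/33 = 0.2424, giving w = 8/(33+8) = 0.195.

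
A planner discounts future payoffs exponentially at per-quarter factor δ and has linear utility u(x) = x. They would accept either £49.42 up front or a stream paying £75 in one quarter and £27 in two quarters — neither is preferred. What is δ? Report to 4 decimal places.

Equating present values: 49.42 = 75δ + 27δ².
Rearranged: 27δ² + 75δ − 49.42 = 0.
The positive root is δ = [−75 + √(75² + 4·27·49.42)] / (2·27) = (−75 + 104.701)/54 ≈ 0.5500.

δ ≈ 0.5500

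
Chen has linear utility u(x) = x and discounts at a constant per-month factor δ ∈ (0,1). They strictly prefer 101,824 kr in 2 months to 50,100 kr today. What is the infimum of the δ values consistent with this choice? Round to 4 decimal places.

Comparing present values: 50100 < δ^2·101824.
Hence δ^2 > 50100/101824 = 0.49203, and x ↦ x^(1/2) is increasing on (0,∞).
δ > 0.49203^(1/2) = 0.7014.

δ > 0.7014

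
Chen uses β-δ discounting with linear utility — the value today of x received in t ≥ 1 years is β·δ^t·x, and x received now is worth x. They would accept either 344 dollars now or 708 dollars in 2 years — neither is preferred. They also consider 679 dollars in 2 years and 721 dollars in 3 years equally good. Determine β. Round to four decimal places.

The second indifference involves only future payoffs, so β cancels: β·δ^2·679 = β·δ^3·721, giving δ = 679/721 = 0.94175.
Now use the now-vs-future pair: 344 = β·δ^2·708 gives β = 344/(0.88689·708) ≈ 0.5478.

β ≈ 0.5478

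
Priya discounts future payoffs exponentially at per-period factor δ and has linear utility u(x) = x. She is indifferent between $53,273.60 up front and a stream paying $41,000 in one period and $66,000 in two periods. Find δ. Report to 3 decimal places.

δ ≈ 0.640

Equating present values: 53273.60 = 41000δ + 66000δ².
That is, 66000δ² + 41000δ − 53273.60 = 0, a quadratic in δ.
By the quadratic formula (taking the positive root), δ = (−41000 + √15745230400.00) / 132000 ≈ 0.640.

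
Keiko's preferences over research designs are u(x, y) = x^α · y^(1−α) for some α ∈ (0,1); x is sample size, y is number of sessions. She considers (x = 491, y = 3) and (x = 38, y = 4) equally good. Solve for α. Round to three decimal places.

α ≈ 0.101

Set the two utilities equal: 491^α·3^(1−α) = 38^α·4^(1−α).
(491/38)^α = (4/3)^(1−α); take logs: α·ln(491/38) = (1−α)·ln(4/3), i.e. α·2.558858 = (1−α)·0.287682.
With A = 2.558858 and B = 0.287682: α·A = (1−α)·B, so α = B/(A+B) = 0.287682/2.846540 ≈ 0.101.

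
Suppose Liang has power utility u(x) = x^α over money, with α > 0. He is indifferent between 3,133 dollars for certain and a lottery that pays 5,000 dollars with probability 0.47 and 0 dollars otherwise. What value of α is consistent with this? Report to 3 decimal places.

EU(lottery) = 0.47·5000^α + 0.53·0 = 0.47·5000^α.
Indifference: 3133^α = 0.47·5000^α, so (3133/5000)^α = 0.47.
α = ln(0.47) / ln(3133/5000) = -0.755023/-0.467447 ≈ 1.615.

α ≈ 1.615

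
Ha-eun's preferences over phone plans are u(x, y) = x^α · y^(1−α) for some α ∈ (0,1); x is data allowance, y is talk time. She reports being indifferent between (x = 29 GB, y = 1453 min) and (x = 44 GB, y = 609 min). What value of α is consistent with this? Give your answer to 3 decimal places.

Set the two utilities equal: 29^α·1453^(1−α) = 44^α·609^(1−α).
Taking logs: α·ln 29 + (1−α)·ln 1453 = α·ln 44 + (1−α)·ln 609, i.e. α·-0.416894 = (1−α)·-0.869567.
So α/(1−α) = (-0.869567)/(-0.416894) = 2.085823, and α = 2.085823/3.085823 ≈ 0.676.

α ≈ 0.676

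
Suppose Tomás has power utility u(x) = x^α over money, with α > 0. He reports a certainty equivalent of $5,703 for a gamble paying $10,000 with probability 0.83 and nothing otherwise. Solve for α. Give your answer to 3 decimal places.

α ≈ 0.332

The lottery's expected utility is 0.83·u(10000) + 0.17·u(0) = 0.83·10000^α (since u(0) = 0 for α > 0).
Equating: 5703^α = 0.83·10000^α, i.e. 0.5703^α = 0.83.
Take logs: α = ln 0.83 / ln(5703/10000) ≈ 0.33179.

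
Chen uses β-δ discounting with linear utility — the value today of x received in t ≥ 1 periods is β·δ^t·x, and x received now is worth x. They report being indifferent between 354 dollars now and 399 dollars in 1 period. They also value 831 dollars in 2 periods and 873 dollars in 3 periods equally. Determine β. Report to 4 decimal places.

Both payoffs in the second observation are in the future, so β drops out: δ^2·831 = δ^3·873 ⇒ δ = 831/873 = 0.95189.
Now use the now-vs-future pair: 354 = β·δ·399 gives β = 354/(0.95189·399) ≈ 0.9321.

β ≈ 0.9321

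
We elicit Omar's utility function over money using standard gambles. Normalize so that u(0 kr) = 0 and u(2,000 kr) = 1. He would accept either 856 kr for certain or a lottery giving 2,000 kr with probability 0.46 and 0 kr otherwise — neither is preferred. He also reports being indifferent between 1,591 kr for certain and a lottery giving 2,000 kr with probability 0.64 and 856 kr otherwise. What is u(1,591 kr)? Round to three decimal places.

0.806

The first gamble pins u(856 kr): it must equal 0.46·1 + 0.54·0 = 0.46.
Then u(1,591 kr) = 0.64·u(2,000 kr) + 0.36·u(856 kr) = 0.64·1.00 + 0.36·0.46 = 0.8056.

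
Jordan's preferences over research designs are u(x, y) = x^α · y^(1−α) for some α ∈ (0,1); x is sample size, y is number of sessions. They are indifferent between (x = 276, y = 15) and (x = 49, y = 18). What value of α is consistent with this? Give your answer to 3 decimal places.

Set the two utilities equal: 276^α·15^(1−α) = 49^α·18^(1−α).
(276/49)^α = (18/15)^(1−α); take logs: α·ln(276/49) = (1−α)·ln(18/15), i.e. α·1.728581 = (1−α)·0.182322.
So α/(1−α) = (0.182322)/(1.728581) = 0.105475, and α = 0.105475/1.105475 ≈ 0.095.

α ≈ 0.095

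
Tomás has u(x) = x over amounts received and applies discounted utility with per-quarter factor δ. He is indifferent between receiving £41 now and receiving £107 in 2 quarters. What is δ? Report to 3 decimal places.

Equating discounted utilities: u(41) = δ^2·u(107) ⇒ δ^2 = u(41)/u(107).
With u(x) = x: δ^2 = 41/107 = 0.38318.
Hence δ = (0.38318)^(1/2) = 0.61901.

δ ≈ 0.619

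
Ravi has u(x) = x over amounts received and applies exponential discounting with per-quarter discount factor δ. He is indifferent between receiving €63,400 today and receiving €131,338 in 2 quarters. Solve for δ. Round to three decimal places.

δ ≈ 0.695

Equating discounted utilities: u(63400) = δ^2·u(131338) ⇒ δ^2 = u(63400)/u(131338).
With u(x) = x: δ^2 = 63400/131338 = 0.48272.
Hence δ = (0.48272)^(1/2) = 0.69478.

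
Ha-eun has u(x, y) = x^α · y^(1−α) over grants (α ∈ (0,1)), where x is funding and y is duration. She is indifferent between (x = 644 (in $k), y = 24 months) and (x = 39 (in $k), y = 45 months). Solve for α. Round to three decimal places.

The Cobb–Douglas utilities coincide, so 644^α·24^(1−α) = 39^α·45^(1−α).
Taking logs: α·ln 644 + (1−α)·ln 24 = α·ln 39 + (1−α)·ln 45, i.e. α·2.804137 = (1−α)·0.628609.
With A = 2.804137 and B = 0.628609: α·A = (1−α)·B, so α = B/(A+B) = 0.628609/3.432746 ≈ 0.183.

α ≈ 0.183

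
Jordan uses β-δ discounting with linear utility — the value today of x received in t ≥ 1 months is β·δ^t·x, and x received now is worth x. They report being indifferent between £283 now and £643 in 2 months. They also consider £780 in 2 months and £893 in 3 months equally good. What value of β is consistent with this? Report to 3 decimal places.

The second indifference involves only future payoffs, so β cancels: β·δ^2·780 = β·δ^3·893, giving δ = 780/893 = 0.87346.
Substituting δ into 283 = β·δ^2·643: β = 283/(490.566) ≈ 0.577.

β ≈ 0.577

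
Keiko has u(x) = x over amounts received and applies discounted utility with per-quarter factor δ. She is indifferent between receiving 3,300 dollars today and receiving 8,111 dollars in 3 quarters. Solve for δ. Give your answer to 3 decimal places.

δ ≈ 0.741

The payoff in 3 quarters is discounted by δ^3, so u(3300) = δ^3·u(8111) and δ^3 = u(3300)/u(8111).
With u(x) = x: δ^3 = 3300/8111 = 0.40685.
So δ = 0.40685^(1/3) ≈ 0.741.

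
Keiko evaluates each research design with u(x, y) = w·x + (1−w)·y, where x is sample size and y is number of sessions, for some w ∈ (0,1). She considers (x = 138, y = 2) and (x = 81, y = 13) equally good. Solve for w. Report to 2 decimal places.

Indifference: w·138 + (1−w)·2 = w·81 + (1−w)·13.
w·(138−81) = (1−w)·(13−2), i.e. w·57 = (1−w)·11.
So w/(1−w) = 11/57 = 0.1930, giving w = 11/(57+11) = 0.16.

w = 0.16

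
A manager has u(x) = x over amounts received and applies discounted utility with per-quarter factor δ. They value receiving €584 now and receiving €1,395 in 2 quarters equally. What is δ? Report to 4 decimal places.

The payoff in 2 quarters is discounted by δ^2, so u(584) = δ^2·u(1395) and δ^2 = u(584)/u(1395).
With u(x) = x: δ^2 = 584/1395 = 0.41864.
So δ = 0.41864^(1/2) ≈ 0.6470.

δ ≈ 0.6470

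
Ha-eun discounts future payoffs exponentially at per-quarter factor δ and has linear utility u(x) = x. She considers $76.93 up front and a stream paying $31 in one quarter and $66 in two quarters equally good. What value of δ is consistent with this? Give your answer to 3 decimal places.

Equating present values: 76.93 = 31δ + 66δ².
Rearranged: 66δ² + 31δ − 76.93 = 0.
δ = (−31 + √(31² + 4·66·76.93)) / (2·66) = (−31 + √21270.52) / 132 ≈ 0.870.

δ ≈ 0.870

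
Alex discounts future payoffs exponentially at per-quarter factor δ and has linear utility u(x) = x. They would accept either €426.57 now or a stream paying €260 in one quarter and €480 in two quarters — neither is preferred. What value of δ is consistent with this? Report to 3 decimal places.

Present value of the stream is 260·δ + 480·δ². Indifference gives 260δ + 480δ² = 426.57.
Rearranged: 480δ² + 260δ − 426.57 = 0.
The positive root is δ = [−260 + √(260² + 4·480·426.57)] / (2·480) = (−260 + 941.602)/960 ≈ 0.710.

δ ≈ 0.710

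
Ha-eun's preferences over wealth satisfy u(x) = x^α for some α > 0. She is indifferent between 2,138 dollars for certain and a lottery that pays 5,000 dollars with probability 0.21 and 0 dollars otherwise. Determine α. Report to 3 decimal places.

α ≈ 1.837

The lottery's expected utility is 0.21·u(5000) + 0.79·u(0) = 0.21·5000^α (since u(0) = 0 for α > 0).
Indifference: 2138^α = 0.21·5000^α, so (2138/5000)^α = 0.21.
Take logs: α = ln 0.21 / ln(2138/5000) ≈ 1.83699.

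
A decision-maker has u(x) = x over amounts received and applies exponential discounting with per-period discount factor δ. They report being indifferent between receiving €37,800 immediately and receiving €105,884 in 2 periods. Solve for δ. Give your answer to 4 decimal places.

Equating discounted utilities: u(37800) = δ^2·u(105884) ⇒ δ^2 = u(37800)/u(105884).
With u(x) = x: δ^2 = 37800/105884 = 0.35699.
Hence δ = (0.35699)^(1/2) = 0.597490.

δ ≈ 0.5975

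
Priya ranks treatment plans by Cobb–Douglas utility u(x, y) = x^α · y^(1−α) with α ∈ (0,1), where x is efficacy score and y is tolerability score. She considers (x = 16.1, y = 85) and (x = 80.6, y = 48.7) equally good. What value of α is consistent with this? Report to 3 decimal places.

The Cobb–Douglas utilities coincide, so 16.1^α·85^(1−α) = 80.6^α·48.7^(1−α).
Rearrange to (16.1/80.6)^α = (48.7/85)^(1−α) and take logs: α·-1.610679 = (1−α)·-0.556972.
With A = -1.610679 and B = -0.556972: α·A = (1−α)·B, so α = B/(A+B) = -0.556972/-2.167651 ≈ 0.257.

α ≈ 0.257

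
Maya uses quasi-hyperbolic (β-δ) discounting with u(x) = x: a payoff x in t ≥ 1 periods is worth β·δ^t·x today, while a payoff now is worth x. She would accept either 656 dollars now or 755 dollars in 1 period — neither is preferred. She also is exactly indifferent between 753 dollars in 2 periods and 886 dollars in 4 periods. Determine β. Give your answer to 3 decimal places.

From the later pair, β·δ^2·753 = β·δ^4·886; dividing through, δ^2 = 753/886 = 0.84989, so δ = 0.92189.
Substituting δ into 656 = β·δ·755: β = 656/(696.029) ≈ 0.942.

β ≈ 0.942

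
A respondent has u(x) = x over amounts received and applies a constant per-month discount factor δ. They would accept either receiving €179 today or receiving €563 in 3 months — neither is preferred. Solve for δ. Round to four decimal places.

δ ≈ 0.6825

The payoff in 3 months is discounted by δ^3, so u(179) = δ^3·u(563) and δ^3 = u(179)/u(563).
With u(x) = x: δ^3 = 179/563 = 0.31794.
Taking the cube root: δ = 0.31794^(1/3) ≈ 0.6825.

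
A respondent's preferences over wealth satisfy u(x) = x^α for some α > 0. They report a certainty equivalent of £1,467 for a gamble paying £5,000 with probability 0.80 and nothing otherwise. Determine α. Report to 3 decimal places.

α ≈ 0.182

The lottery's expected utility is 0.80·u(5000) + 0.20·u(0) = 0.80·5000^α (since u(0) = 0 for α > 0).
Indifference: 1467^α = 0.80·5000^α, so (1467/5000)^α = 0.80.
Taking logs: α·ln(1467/5000) = ln(0.80), so α = -0.223144 / -1.226218 ≈ 0.182.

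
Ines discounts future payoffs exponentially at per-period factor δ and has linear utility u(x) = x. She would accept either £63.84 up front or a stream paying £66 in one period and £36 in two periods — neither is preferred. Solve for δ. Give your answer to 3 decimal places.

δ ≈ 0.700

Present value of the stream is 66·δ + 36·δ². Indifference gives 66δ + 36δ² = 63.84.
Rearranged: 36δ² + 66δ − 63.84 = 0.
By the quadratic formula (taking the positive root), δ = (−66 + √13548.96) / 72 ≈ 0.700.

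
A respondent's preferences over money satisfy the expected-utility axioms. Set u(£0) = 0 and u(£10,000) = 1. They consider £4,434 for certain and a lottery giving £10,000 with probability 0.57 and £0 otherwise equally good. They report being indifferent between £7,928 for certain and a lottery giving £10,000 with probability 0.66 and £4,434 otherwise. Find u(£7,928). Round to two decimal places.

The first gamble pins u(£4,434): it must equal 0.57·1 + 0.43·0 = 0.57.
Then u(£7,928) = 0.66·u(£10,000) + 0.34·u(£4,434) = 0.66·1.00 + 0.34·0.57 = 0.8538.

0.85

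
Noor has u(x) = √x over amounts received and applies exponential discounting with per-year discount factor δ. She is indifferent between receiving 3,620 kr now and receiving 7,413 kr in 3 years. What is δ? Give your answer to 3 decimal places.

δ ≈ 0.887

Indifference means u(3620) = δ^3 · u(7413), so δ^3 = u(3620)/u(7413).
Since u(x) = √x, δ^3 = √(3620/7413) = 0.69881.
Hence δ = (0.69881)^(1/3) = 0.88740.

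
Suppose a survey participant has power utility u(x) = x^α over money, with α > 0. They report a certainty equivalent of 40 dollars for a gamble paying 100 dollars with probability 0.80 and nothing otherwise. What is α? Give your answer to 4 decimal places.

α ≈ 0.2435

EU(lottery) = 0.80·100^α + 0.20·0 = 0.80·100^α.
Equating: 40^α = 0.80·100^α, i.e. 0.4000^α = 0.80.
α = ln(0.80) / ln(40/100) = -0.2231436/-0.9162907 ≈ 0.2435.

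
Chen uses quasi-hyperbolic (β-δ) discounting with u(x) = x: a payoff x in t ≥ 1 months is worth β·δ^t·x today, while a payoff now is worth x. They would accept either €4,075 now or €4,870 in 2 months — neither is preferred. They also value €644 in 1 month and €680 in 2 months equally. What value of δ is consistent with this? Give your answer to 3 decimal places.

The second indifference involves only future payoffs, so β cancels: β·δ^1·644 = β·δ^2·680, giving δ = 644/680 = 0.94706.

δ ≈ 0.947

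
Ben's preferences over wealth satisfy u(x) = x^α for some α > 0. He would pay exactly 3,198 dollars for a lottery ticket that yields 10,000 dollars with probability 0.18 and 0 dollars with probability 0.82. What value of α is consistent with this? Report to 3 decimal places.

EU(lottery) = 0.18·10000^α + 0.82·0 = 0.18·10000^α.
Setting u(3198) equal to that: 3198^α = 0.18·10000^α ⇒ (3198/10000)^α = 0.18.
Taking logs: α·ln(3198/10000) = ln(0.18), so α = -1.714798 / -1.140059 ≈ 1.504.

α ≈ 1.504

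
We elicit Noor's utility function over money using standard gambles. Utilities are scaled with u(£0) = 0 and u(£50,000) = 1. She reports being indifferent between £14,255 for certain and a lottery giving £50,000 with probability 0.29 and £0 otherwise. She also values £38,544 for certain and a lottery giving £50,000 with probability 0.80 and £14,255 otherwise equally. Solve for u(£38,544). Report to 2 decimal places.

First, u(£14,255) = 0.29·u(£50,000) + 0.71·u(£0) = 0.29.
Chaining: u(£38,544) = 0.80·1.00 + 0.20·0.29 = 0.8580.

0.86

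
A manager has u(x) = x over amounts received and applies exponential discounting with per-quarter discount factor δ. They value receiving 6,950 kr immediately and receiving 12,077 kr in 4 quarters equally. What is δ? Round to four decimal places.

Equating discounted utilities: u(6950) = δ^4·u(12077) ⇒ δ^4 = u(6950)/u(12077).
With u(x) = x: δ^4 = 6950/12077 = 0.57547.
Taking the 4th root: δ = 0.57547^(1/4) ≈ 0.8710.

δ ≈ 0.8710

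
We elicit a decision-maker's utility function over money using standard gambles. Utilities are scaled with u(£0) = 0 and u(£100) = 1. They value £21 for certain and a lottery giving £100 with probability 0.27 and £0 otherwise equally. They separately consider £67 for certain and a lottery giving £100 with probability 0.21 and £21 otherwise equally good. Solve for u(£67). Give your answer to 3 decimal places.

From the first indifference, u(£21) = 0.27·u(£100) + 0.73·u(£0) = 0.27·1 + 0.73·0 = 0.27.
Chaining: u(£67) = 0.21·1.00 + 0.79·0.27 = 0.4233.

0.423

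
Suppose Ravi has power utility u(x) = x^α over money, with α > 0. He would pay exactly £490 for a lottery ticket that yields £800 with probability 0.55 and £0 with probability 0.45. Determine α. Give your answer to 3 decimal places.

Since u(0) = 0, the lottery's EU is 0.55·800^α.
Setting u(490) equal to that: 490^α = 0.55·800^α ⇒ (490/800)^α = 0.55.
Taking logs: α·ln(490/800) = ln(0.55), so α = -0.597837 / -0.490206 ≈ 1.220.

α ≈ 1.220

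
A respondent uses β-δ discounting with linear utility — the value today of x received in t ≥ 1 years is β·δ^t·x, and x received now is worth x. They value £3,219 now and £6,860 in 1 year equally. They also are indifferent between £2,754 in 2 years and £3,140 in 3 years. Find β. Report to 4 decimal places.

β ≈ 0.5350

The second indifference involves only future payoffs, so β cancels: β·δ^2·2754 = β·δ^3·3140, giving δ = 2754/3140 = 0.87707.
Now use the now-vs-future pair: 3219 = β·δ·6860 gives β = 3219/(0.87707·6860) ≈ 0.5350.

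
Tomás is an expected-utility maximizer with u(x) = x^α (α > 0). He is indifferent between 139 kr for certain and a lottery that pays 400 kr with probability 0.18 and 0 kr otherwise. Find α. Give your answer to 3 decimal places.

The lottery's expected utility is 0.18·u(400) + 0.82·u(0) = 0.18·400^α (since u(0) = 0 for α > 0).
Indifference: 139^α = 0.18·400^α, so (139/400)^α = 0.18.
Taking logs: α·ln(139/400) = ln(0.18), so α = -1.714798 / -1.056991 ≈ 1.622.

α ≈ 1.622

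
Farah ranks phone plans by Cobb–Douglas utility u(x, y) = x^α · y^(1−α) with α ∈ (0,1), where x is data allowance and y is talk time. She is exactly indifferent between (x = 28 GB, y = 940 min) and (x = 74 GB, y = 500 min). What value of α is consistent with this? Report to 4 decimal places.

Set the two utilities equal: 28^α·940^(1−α) = 74^α·500^(1−α).
Taking logs: α·ln 28 + (1−α)·ln 940 = α·ln 74 + (1−α)·ln 500, i.e. α·-0.9718606 = (1−α)·-0.6312718.
With A = -0.9718606 and B = -0.6312718: α·A = (1−α)·B, so α = B/(A+B) = -0.6312718/-1.6031324 ≈ 0.3938.

α ≈ 0.3938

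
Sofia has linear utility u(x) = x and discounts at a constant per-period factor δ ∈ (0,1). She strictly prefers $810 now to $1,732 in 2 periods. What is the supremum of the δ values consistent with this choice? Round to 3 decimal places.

Comparing present values: 810 > δ^2·1732.
So δ^2 < 810/1732 = 0.46767; taking the square root of both positive sides preserves the inequality.
δ < (810/1732)^(1/2) ≈ 0.684.

δ < 0.684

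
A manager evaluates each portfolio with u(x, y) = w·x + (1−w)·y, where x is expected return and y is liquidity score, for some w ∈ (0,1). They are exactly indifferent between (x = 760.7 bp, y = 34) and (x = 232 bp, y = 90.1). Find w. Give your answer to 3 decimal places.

w = 0.096

Indifference: w·760.7 + (1−w)·34 = w·232 + (1−w)·90.1.
w·(760.7−232) = (1−w)·(90.1−34), i.e. w·528.7 = (1−w)·56.1.
Hence w = 56.1/(528.7+56.1) = 56.1/584.8 = 0.096.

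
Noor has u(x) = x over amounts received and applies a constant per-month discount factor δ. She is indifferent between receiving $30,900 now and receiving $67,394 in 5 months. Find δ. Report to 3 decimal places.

Equating discounted utilities: u(30900) = δ^5·u(67394) ⇒ δ^5 = u(30900)/u(67394).
With u(x) = x: δ^5 = 30900/67394 = 0.45850.
Hence δ = (0.45850)^(1/5) = 0.85559.

δ ≈ 0.856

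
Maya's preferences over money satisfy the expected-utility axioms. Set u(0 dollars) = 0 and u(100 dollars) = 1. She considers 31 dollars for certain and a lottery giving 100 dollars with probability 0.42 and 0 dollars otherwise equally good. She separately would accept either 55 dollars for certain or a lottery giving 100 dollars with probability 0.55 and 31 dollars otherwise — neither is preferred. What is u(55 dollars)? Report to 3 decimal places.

The first gamble pins u(31 dollars): it must equal 0.42·1 + 0.58·0 = 0.42.
Chaining: u(55 dollars) = 0.55·1.00 + 0.45·0.42 = 0.7390.

0.739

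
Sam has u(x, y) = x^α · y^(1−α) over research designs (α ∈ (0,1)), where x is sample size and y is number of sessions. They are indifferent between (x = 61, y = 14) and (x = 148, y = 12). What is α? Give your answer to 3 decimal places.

α ≈ 0.148

The Cobb–Douglas utilities coincide, so 61^α·14^(1−α) = 148^α·12^(1−α).
Rearrange to (61/148)^α = (12/14)^(1−α) and take logs: α·-0.886338 = (1−α)·-0.154151.
With A = -0.886338 and B = -0.154151: α·A = (1−α)·B, so α = B/(A+B) = -0.154151/-1.040489 ≈ 0.148.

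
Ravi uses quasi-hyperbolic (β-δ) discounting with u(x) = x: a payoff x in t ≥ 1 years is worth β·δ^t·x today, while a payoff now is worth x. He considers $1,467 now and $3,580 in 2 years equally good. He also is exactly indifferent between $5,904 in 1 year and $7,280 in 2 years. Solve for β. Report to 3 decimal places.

β ≈ 0.623

The second indifference involves only future payoffs, so β cancels: β·δ^1·5904 = β·δ^2·7280, giving δ = 5904/7280 = 0.81099.
Now use the now-vs-future pair: 1467 = β·δ^2·3580 gives β = 1467/(0.65770·3580) ≈ 0.623.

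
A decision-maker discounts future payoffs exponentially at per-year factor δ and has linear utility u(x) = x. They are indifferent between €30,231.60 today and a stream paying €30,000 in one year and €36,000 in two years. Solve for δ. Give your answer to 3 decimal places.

Equating present values: 30231.60 = 30000δ + 36000δ².
Rearranged: 36000δ² + 30000δ − 30231.60 = 0.
δ = (−30000 + √(30000² + 4·36000·30231.60)) / (2·36000) = (−30000 + √5253350400.00) / 72000 ≈ 0.590.

δ ≈ 0.590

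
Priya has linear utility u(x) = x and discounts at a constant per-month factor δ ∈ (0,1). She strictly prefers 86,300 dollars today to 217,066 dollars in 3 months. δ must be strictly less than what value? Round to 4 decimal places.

Comparing present values: 86300 > δ^3·217066.
Hence δ^3 < 86300/217066 = 0.39757, and x ↦ x^(1/3) is increasing on (0,∞).
δ < (86300/217066)^(1/3) ≈ 0.7353.

δ < 0.7353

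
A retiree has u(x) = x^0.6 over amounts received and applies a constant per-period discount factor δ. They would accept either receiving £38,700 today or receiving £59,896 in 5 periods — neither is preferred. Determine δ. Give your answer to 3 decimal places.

δ ≈ 0.949

Equating discounted utilities: u(38700) = δ^5·u(59896) ⇒ δ^5 = u(38700)/u(59896).
Since u(x) = x^0.6, δ^5 = (38700/59896)^0.6 = 0.64612^0.6 = 0.76946.
So δ = 0.76946^(1/5) ≈ 0.949.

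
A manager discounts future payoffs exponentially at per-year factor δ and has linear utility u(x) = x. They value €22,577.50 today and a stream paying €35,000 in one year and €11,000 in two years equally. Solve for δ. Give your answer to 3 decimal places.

δ ≈ 0.550

The stream is worth 35000δ + 11000δ² today, so 35000δ + 11000δ² = 22577.50.
So 11000δ² + 35000δ − 22577.50 = 0.
The positive root is δ = [−35000 + √(35000² + 4·11000·22577.50)] / (2·11000) = (−35000 + 47100.000)/22000 ≈ 0.550.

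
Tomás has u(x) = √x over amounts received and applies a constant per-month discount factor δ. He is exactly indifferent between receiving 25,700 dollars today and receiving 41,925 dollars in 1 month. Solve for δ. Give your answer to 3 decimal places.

δ ≈ 0.783

The payoff in 1 month is discounted by δ, so u(25700) = δ·u(41925) and δ = u(25700)/u(41925).
Since u(x) = √x, δ = √(25700/41925) = 0.78294.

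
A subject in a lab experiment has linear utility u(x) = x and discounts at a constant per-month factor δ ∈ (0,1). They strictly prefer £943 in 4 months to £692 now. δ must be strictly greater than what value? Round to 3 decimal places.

δ > 0.926

Comparing present values: 692 < δ^4·943.
So δ^4 > 692/943 = 0.73383; taking the 4th root of both positive sides preserves the inequality.
δ > 0.73383^(1/4) = 0.926.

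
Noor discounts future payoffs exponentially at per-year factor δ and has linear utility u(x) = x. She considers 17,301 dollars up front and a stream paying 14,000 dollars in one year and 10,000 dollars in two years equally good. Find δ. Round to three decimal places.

δ ≈ 0.790

Present value of the stream is 14000·δ + 10000·δ². Indifference gives 14000δ + 10000δ² = 17301.
That is, 10000δ² + 14000δ − 17301 = 0, a quadratic in δ.
δ = (−14000 + √(14000² + 4·10000·17301)) / (2·10000) = (−14000 + √888040000.00) / 20000 ≈ 0.790.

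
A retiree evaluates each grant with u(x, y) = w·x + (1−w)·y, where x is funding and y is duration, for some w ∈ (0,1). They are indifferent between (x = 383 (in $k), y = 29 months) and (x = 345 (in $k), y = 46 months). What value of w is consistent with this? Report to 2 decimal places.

Equating utilities: w·383 + (1−w)·29 = w·345 + (1−w)·46.
Rearranging, 38·w − 17·(1−w) = 0.
The marginal rate of substitution is 17/38, so w = 17/(38+17) = 0.31.

w = 0.31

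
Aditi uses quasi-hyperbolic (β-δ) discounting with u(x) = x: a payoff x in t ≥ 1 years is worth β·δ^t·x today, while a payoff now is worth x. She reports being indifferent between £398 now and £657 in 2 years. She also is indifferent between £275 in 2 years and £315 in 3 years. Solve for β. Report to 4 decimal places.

From the later pair, β·δ^2·275 = β·δ^3·315; dividing through, δ = 275/315 = 0.87302.
The first indifference: 398 = β·δ^2·657, so β = 398/(δ^2·657) = 398/(0.76216·657) ≈ 0.7948.

β ≈ 0.7948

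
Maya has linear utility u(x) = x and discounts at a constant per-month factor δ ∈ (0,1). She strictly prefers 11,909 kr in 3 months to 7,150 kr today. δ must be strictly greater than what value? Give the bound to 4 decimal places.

Comparing present values: 7150 < δ^3·11909.
Hence δ^3 > 7150/11909 = 0.60039, and x ↦ x^(1/3) is increasing on (0,∞).
δ > 0.60039^(1/3) = 0.8436.

δ > 0.8436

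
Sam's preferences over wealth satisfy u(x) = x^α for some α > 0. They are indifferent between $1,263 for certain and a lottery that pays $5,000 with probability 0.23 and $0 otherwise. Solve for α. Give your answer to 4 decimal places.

EU(lottery) = 0.23·5000^α + 0.77·0 = 0.23·5000^α.
Setting u(1263) equal to that: 1263^α = 0.23·5000^α ⇒ (1263/5000)^α = 0.23.
α = ln(0.23) / ln(1263/5000) = -1.4696760/-1.3759481 ≈ 1.0681.

α ≈ 1.0681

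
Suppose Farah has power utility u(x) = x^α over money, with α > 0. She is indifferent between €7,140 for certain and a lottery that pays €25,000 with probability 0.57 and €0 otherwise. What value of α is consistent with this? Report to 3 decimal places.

α ≈ 0.449

EU(lottery) = 0.57·25000^α + 0.43·0 = 0.57·25000^α.
Indifference: 7140^α = 0.57·25000^α, so (7140/25000)^α = 0.57.
α = ln(0.57) / ln(7140/25000) = -0.562119/-1.253163 ≈ 0.449.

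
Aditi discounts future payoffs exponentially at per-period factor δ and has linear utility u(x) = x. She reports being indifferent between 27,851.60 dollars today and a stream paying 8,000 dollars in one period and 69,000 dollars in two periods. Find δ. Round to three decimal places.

δ ≈ 0.580

The stream is worth 8000δ + 69000δ² today, so 8000δ + 69000δ² = 27851.60.
That is, 69000δ² + 8000δ − 27851.60 = 0, a quadratic in δ.
By the quadratic formula (taking the positive root), δ = (−8000 + √7751041600.00) / 138000 ≈ 0.580.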